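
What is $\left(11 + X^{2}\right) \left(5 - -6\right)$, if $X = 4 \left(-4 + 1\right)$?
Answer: $1705$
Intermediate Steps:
$X = -12$ ($X = 4 \left(-3\right) = -12$)
$\left(11 + X^{2}\right) \left(5 - -6\right) = \left(11 + \left(-12\right)^{2}\right) \left(5 - -6\right) = \left(11 + 144\right) \left(5 + 6\right) = 155 \cdot 11 = 1705$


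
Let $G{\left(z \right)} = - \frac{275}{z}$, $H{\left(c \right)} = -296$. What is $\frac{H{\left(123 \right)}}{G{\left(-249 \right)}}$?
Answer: $- \frac{73704}{275} \approx -268.01$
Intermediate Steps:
$\frac{H{\left(123 \right)}}{G{\left(-249 \right)}} = - \frac{296}{\left(-275\right) \frac{1}{-249}} = - \frac{296}{\left(-275\right) \left(- \frac{1}{249}\right)} = - \frac{296}{\frac{275}{249}} = \left(-296\right) \frac{249}{275} = - \frac{73704}{275}$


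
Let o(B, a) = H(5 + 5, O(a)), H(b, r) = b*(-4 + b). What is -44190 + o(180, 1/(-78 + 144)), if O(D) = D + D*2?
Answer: -44130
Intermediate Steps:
O(D) = 3*D (O(D) = D + 2*D = 3*D)
o(B, a) = 60 (o(B, a) = (5 + 5)*(-4 + (5 + 5)) = 10*(-4 + 10) = 10*6 = 60)
-44190 + o(180, 1/(-78 + 144)) = -44190 + 60 = -44130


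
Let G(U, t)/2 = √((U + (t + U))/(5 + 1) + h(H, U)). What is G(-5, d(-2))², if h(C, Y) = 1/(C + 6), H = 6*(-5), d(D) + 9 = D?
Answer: -85/6 ≈ -14.167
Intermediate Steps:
d(D) = -9 + D
H = -30
h(C, Y) = 1/(6 + C)
G(U, t) = 2*√(-1/24 + U/3 + t/6) (G(U, t) = 2*√((U + (t + U))/(5 + 1) + 1/(6 - 30)) = 2*√((U + (U + t))/6 + 1/(-24)) = 2*√((t + 2*U)*(⅙) - 1/24) = 2*√((U/3 + t/6) - 1/24) = 2*√(-1/24 + U/3 + t/6))
G(-5, d(-2))² = (√(-6 + 24*(-9 - 2) + 48*(-5))/6)² = (√(-6 + 24*(-11) - 240)/6)² = (√(-6 - 264 - 240)/6)² = (√(-510)/6)² = ((I*√510)/6)² = (I*√510/6)² = -85/6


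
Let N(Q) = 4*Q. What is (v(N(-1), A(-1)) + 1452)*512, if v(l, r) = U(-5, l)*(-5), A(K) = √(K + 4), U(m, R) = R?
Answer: 753664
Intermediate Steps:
A(K) = √(4 + K)
v(l, r) = -5*l (v(l, r) = l*(-5) = -5*l)
(v(N(-1), A(-1)) + 1452)*512 = (-20*(-1) + 1452)*512 = (-5*(-4) + 1452)*512 = (20 + 1452)*512 = 1472*512 = 753664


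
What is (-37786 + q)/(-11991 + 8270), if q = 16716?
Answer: 21070/3721 ≈ 5.6625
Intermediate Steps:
(-37786 + q)/(-11991 + 8270) = (-37786 + 16716)/(-11991 + 8270) = -21070/(-3721) = -21070*(-1/3721) = 21070/3721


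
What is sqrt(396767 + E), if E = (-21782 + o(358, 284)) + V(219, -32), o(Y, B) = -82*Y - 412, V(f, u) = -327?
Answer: sqrt(344890) ≈ 587.27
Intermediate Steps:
o(Y, B) = -412 - 82*Y
E = -51877 (E = (-21782 + (-412 - 82*358)) - 327 = (-21782 + (-412 - 29356)) - 327 = (-21782 - 29768) - 327 = -51550 - 327 = -51877)
sqrt(396767 + E) = sqrt(396767 - 51877) = sqrt(344890)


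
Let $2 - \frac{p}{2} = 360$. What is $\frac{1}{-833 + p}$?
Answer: $- \frac{1}{1549} \approx -0.00064558$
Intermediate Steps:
$p = -716$ ($p = 4 - 720 = -716$)
$\frac{1}{-833 + p} = \frac{1}{-833 - 716} = \frac{1}{-1549} = - \frac{1}{1549}$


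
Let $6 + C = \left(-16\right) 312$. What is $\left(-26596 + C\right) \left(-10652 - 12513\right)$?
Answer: $731875010$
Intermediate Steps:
$C = -4998$ ($C = -6 - 4992 = -4998$)
$\left(-26596 + C\right) \left(-10652 - 12513\right) = \left(-26596 - 4998\right) \left(-10652 - 12513\right) = \left(-31594\right) \left(-23165\right) = 731875010$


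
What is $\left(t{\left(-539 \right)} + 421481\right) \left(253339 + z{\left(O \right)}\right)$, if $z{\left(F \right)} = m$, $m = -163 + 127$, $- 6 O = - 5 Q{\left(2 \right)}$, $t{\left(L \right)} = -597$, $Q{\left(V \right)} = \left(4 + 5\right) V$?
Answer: $106611179852$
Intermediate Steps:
$Q{\left(V \right)} = 9 V$
$O = 15$ ($O = - \frac{\left(-5\right) 9 \cdot 2}{6} = - \frac{\left(-5\right) 18}{6} = \left(- \frac{1}{6}\right) \left(-90\right) = 15$)
$m = -36$
$z{\left(F \right)} = -36$
$\left(t{\left(-539 \right)} + 421481\right) \left(253339 + z{\left(O \right)}\right) = \left(-597 + 421481\right) \left(253339 - 36\right) = 420884 \cdot 253303 = 106611179852$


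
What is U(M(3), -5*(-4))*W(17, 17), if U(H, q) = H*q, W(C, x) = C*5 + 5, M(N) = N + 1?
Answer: 7200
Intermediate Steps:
M(N) = 1 + N
W(C, x) = 5 + 5*C (W(C, x) = 5*C + 5 = 5 + 5*C)
U(M(3), -5*(-4))*W(17, 17) = ((1 + 3)*(-5*(-4)))*(5 + 5*17) = (4*20)*(5 + 85) = 80*90 = 7200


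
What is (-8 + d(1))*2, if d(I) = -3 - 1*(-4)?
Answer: -14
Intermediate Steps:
d(I) = 1 (d(I) = -3 + 4 = 1)
(-8 + d(1))*2 = (-8 + 1)*2 = -7*2 = -14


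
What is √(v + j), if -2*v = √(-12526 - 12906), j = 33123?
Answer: √(33123 - 17*I*√22) ≈ 182.0 - 0.219*I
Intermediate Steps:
v = -17*I*√22 (v = -√(-12526 - 12906)/2 = -17*I*√22 ≈ -79.737*I)
√(v + j) = √(-17*I*√22 + 33123) = √(33123 - 17*I*√22)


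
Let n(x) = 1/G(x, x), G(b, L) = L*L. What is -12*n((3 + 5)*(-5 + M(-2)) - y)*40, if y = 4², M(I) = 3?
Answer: -15/32 ≈ -0.46875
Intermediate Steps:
G(b, L) = L²
y = 16
n(x) = x⁻² (n(x) = 1/(x²) = x⁻²)
-12*n((3 + 5)*(-5 + M(-2)) - y)*40 = -12/((3 + 5)*(-5 + 3) - 1*16)²*40 = -12/(8*(-2) - 16)²*40 = -12/(-16 - 16)²*40 = -12/(-32)²*40 = -12*1/1024*40 = -3/256*40 = -15/32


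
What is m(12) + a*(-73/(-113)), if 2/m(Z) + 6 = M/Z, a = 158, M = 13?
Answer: 677794/6667 ≈ 101.66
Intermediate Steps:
m(Z) = 2/(-6 + 13/Z)
m(12) + a*(-73/(-113)) = -2*12/(-13 + 6*12) + 158*(-73/(-113)) = -2*12/(-13 + 72) + 158*(-73*(-1/113)) = -2*12/59 + 158*(73/113) = -2*12*1/59 + 11534/113 = -24/59 + 11534/113 = 677794/6667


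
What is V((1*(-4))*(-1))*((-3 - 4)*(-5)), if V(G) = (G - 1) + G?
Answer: 245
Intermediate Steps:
V(G) = -1 + 2*G (V(G) = (-1 + G) + G = -1 + 2*G)
V((1*(-4))*(-1))*((-3 - 4)*(-5)) = (-1 + 2*((1*(-4))*(-1)))*((-3 - 4)*(-5)) = (-1 + 2*(-4*(-1)))*(-7*(-5)) = (-1 + 2*4)*35 = (-1 + 8)*35 = 7*35 = 245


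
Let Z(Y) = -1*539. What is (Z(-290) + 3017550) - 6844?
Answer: 3010167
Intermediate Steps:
Z(Y) = -539
(Z(-290) + 3017550) - 6844 = (-539 + 3017550) - 6844 = 3017011 - 6844 = 3010167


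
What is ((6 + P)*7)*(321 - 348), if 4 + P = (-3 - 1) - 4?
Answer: 1134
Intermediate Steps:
P = -12 (P = -4 + ((-3 - 1) - 4) = -4 + (-4 - 4) = -4 - 8 = -12)
((6 + P)*7)*(321 - 348) = ((6 - 12)*7)*(321 - 348) = -6*7*(-27) = -42*(-27) = 1134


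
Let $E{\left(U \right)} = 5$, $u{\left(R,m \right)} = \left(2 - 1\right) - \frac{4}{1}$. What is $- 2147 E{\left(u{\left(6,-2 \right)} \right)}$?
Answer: $-10735$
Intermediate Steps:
$u{\left(R,m \right)} = -3$ ($u{\left(R,m \right)} = 1 - 4 = -3$)
$- 2147 E{\left(u{\left(6,-2 \right)} \right)} = \left(-2147\right) 5 = -10735$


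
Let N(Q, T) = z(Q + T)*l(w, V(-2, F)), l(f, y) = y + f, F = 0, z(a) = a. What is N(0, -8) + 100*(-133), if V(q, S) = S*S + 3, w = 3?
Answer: -13348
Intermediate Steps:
V(q, S) = 3 + S² (V(q, S) = S² + 3 = 3 + S²)
l(f, y) = f + y
N(Q, T) = 6*Q + 6*T (N(Q, T) = (Q + T)*(3 + (3 + 0²)) = (Q + T)*(3 + (3 + 0)) = (Q + T)*(3 + 3) = (Q + T)*6 = 6*Q + 6*T)
N(0, -8) + 100*(-133) = (6*0 + 6*(-8)) + 100*(-133) = (0 - 48) - 13300 = -48 - 13300 = -13348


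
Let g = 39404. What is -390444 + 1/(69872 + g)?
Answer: -42666158543/109276 ≈ -3.9044e+5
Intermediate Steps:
-390444 + 1/(69872 + g) = -390444 + 1/(69872 + 39404) = -390444 + 1/109276 = -42666158543/109276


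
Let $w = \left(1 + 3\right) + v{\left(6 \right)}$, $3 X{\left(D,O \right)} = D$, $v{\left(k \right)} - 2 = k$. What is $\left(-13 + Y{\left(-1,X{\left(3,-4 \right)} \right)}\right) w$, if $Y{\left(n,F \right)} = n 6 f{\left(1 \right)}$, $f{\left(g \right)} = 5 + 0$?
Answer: $-516$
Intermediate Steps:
$f{\left(g \right)} = 5$
$v{\left(k \right)} = 2 + k$
$X{\left(D,O \right)} = \frac{D}{3}$
$Y{\left(n,F \right)} = 30 n$ ($Y{\left(n,F \right)} = n 6 \cdot 5 = 6 n 5 = 30 n$)
$w = 12$ ($w = \left(1 + 3\right) + \left(2 + 6\right) = 4 + 8 = 12$)
$\left(-13 + Y{\left(-1,X{\left(3,-4 \right)} \right)}\right) w = \left(-13 + 30 \left(-1\right)\right) 12 = \left(-13 - 30\right) 12 = \left(-43\right) 12 = -516$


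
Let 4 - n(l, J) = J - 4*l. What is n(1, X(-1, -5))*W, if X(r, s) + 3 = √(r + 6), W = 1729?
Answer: 19019 - 1729*√5 ≈ 15153.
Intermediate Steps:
X(r, s) = -3 + √(6 + r) (X(r, s) = -3 + √(r + 6) = -3 + √(6 + r))
n(l, J) = 4 - J + 4*l (n(l, J) = 4 - (J - 4*l) = 4 + (-J + 4*l) = 4 - J + 4*l)
n(1, X(-1, -5))*W = (4 - (-3 + √(6 - 1)) + 4*1)*1729 = (4 - (-3 + √5) + 4)*1729 = (4 + (3 - √5) + 4)*1729 = (11 - √5)*1729 = 19019 - 1729*√5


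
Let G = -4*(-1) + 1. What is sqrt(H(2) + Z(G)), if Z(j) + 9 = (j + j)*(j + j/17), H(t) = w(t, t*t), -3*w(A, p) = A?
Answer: sqrt(112557)/51 ≈ 6.5783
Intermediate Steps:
w(A, p) = -A/3
G = 5 (G = 4 + 1 = 5)
H(t) = -t/3
Z(j) = -9 + 36*j**2/17 (Z(j) = -9 + (j + j)*(j + j/17) = -9 + (2*j)*(j + j*(1/17)) = -9 + (2*j)*(j + j/17) = -9 + (2*j)*(18*j/17) = -9 + 36*j**2/17)
sqrt(H(2) + Z(G)) = sqrt(-1/3*2 + (-9 + (36/17)*5**2)) = sqrt(-2/3 + (-9 + (36/17)*25)) = sqrt(-2/3 + (-9 + 900/17)) = sqrt(-2/3 + 747/17) = sqrt(2207/51) = sqrt(112557)/51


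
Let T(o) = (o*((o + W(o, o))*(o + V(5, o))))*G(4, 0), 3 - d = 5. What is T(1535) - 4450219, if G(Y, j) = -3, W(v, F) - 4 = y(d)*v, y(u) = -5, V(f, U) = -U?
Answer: -4450219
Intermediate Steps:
d = -2 (d = 3 - 1*5 = 3 - 5 = -2)
W(v, F) = 4 - 5*v
T(o) = 0 (T(o) = (o*((o + (4 - 5*o))*(o - o)))*(-3) = (o*((4 - 4*o)*0))*(-3) = (o*0)*(-3) = 0*(-3) = 0)
T(1535) - 4450219 = 0 - 4450219 = -4450219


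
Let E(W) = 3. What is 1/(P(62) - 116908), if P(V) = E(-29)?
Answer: -1/116905 ≈ -8.5540e-6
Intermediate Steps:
P(V) = 3
1/(P(62) - 116908) = 1/(3 - 116908) = 1/(-116905) = -1/116905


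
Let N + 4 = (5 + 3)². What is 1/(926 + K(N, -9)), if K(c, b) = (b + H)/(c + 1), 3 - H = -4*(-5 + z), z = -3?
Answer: 61/56448 ≈ 0.0010806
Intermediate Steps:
H = -29 (H = 3 - (-4)*(-5 - 3) = 3 - (-4)*(-8) = 3 - 1*32 = 3 - 32 = -29)
N = 60 (N = -4 + (5 + 3)² = -4 + 8² = -4 + 64 = 60)
K(c, b) = (-29 + b)/(1 + c) (K(c, b) = (b - 29)/(c + 1) = (-29 + b)/(1 + c))
1/(926 + K(N, -9)) = 1/(926 + (-29 - 9)/(1 + 60)) = 1/(926 - 38/61) = 1/(56448/61) = 61/56448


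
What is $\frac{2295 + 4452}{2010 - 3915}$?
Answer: $- \frac{2249}{635} \approx -3.5417$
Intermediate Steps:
$\frac{2295 + 4452}{2010 - 3915} = \frac{6747}{2010 - 3915} = \frac{6747}{-1905} = 6747 \left(- \frac{1}{1905}\right) = - \frac{2249}{635}$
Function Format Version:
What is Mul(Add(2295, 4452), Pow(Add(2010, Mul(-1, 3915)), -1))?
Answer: Rational(-2249, 635) ≈ -3.5417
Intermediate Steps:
Mul(Add(2295, 4452), Pow(Add(2010, Mul(-1, 3915)), -1)) = Mul(6747, Pow(Add(2010, -3915), -1)) = Mul(6747, Pow(-1905, -1)) = Mul(6747, Rational(-1, 1905)) = Rational(-2249, 635)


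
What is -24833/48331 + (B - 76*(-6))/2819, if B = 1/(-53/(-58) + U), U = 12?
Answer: -35923199761/102047571661 ≈ -0.35202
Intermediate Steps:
B = 58/749 (B = 1/(-53/(-58) + 12) = 1/(-53*(-1/58) + 12) = 1/(53/58 + 12) = 1/(749/58) = 58/749 ≈ 0.077437)
-24833/48331 + (B - 76*(-6))/2819 = -24833/48331 + (58/749 - 76*(-6))/2819 = -24833*1/48331 + (58/749 + 456)*(1/2819) = -24833/48331 + (341602/749)*(1/2819) = -24833/48331 + 341602/2111431 = -35923199761/102047571661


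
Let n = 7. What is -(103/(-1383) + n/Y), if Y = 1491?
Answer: 2284/32731 ≈ 0.069781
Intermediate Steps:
-(103/(-1383) + n/Y) = -(103/(-1383) + 7/1491) = -(103*(-1/1383) + 7*(1/1491)) = -(-103/1383 + 1/213) = -1*(-2284/32731) = 2284/32731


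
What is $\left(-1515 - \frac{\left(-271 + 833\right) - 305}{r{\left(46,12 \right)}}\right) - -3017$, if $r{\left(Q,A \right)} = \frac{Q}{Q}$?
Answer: $1245$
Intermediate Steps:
$r{\left(Q,A \right)} = 1$
$\left(-1515 - \frac{\left(-271 + 833\right) - 305}{r{\left(46,12 \right)}}\right) - -3017 = \left(-1515 - \frac{\left(-271 + 833\right) - 305}{1}\right) - -3017 = \left(-1515 - \left(562 - 305\right) 1\right) + 3017 = \left(-1515 - 257 \cdot 1\right) + 3017 = \left(-1515 - 257\right) + 3017 = -1772 + 3017 = 1245$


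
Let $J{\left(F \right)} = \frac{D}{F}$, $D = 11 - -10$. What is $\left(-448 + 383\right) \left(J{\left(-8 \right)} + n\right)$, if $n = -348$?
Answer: $\frac{182325}{8} \approx 22791.0$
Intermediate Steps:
$D = 21$ ($D = 11 + 10 = 21$)
$J{\left(F \right)} = \frac{21}{F}$
$\left(-448 + 383\right) \left(J{\left(-8 \right)} + n\right) = \left(-448 + 383\right) \left(\frac{21}{-8} - 348\right) = - 65 \left(21 \left(- \frac{1}{8}\right) - 348\right) = - 65 \left(- \frac{21}{8} - 348\right) = \left(-65\right) \left(- \frac{2805}{8}\right) = \frac{182325}{8}$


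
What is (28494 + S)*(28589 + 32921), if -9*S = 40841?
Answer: 13261863550/9 ≈ 1.4735e+9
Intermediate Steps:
S = -40841/9 (S = -⅑*40841 = -40841/9 ≈ -4537.9)
(28494 + S)*(28589 + 32921) = (28494 - 40841/9)*(28589 + 32921) = (215605/9)*61510 = 13261863550/9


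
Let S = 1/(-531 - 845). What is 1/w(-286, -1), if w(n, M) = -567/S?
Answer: 1/780192 ≈ 1.2817e-6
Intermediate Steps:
S = -1/1376 (S = 1/(-1376) = -1/1376 ≈ -0.00072674)
w(n, M) = 780192 (w(n, M) = -567/(-1/1376) = -567*(-1376) = 780192)
1/w(-286, -1) = 1/780192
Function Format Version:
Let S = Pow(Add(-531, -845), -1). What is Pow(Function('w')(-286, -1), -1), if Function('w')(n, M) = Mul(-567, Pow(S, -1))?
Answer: Rational(1, 780192) ≈ 1.2817e-6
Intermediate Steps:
S = Rational(-1, 1376) (S = Pow(-1376, -1) = Rational(-1, 1376) ≈ -0.00072674)
Function('w')(n, M) = 780192 (Function('w')(n, M) = Mul(-567, Pow(Rational(-1, 1376), -1)) = Mul(-567, -1376) = 780192)
Pow(Function('w')(-286, -1), -1) = Pow(780192, -1) = Rational(1, 780192)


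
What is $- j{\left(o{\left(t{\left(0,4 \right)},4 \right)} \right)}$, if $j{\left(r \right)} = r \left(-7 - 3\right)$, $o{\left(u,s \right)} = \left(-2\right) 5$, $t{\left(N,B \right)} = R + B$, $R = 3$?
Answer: $-100$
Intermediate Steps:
$t{\left(N,B \right)} = 3 + B$
$o{\left(u,s \right)} = -10$
$j{\left(r \right)} = - 10 r$ ($j{\left(r \right)} = r \left(-10\right) = - 10 r$)
$- j{\left(o{\left(t{\left(0,4 \right)},4 \right)} \right)} = - \left(-10\right) \left(-10\right) = \left(-1\right) 100 = -100$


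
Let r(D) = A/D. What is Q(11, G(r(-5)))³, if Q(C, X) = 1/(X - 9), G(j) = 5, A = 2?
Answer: -1/64 ≈ -0.015625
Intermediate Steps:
r(D) = 2/D
Q(C, X) = 1/(-9 + X)
Q(11, G(r(-5)))³ = (1/(-9 + 5))³ = (1/(-4))³ = (-¼)³ = -1/64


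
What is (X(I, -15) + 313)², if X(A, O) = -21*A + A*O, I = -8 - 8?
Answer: 790321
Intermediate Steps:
I = -16
(X(I, -15) + 313)² = (-16*(-21 - 15) + 313)² = (-16*(-36) + 313)² = (576 + 313)² = 889² = 790321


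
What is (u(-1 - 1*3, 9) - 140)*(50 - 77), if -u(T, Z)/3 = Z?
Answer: 4509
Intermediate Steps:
u(T, Z) = -3*Z
(u(-1 - 1*3, 9) - 140)*(50 - 77) = (-3*9 - 140)*(50 - 77) = (-27 - 140)*(-27) = -167*(-27) = 4509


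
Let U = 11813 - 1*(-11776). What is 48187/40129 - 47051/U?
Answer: -751426436/946602981 ≈ -0.79381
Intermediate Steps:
U = 23589 (U = 11813 + 11776 = 23589)
48187/40129 - 47051/U = 48187/40129 - 47051/23589 = -751426436/946602981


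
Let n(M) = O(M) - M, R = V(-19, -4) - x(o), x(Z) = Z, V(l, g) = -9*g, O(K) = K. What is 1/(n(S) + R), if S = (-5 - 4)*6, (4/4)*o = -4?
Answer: 1/40 ≈ 0.025000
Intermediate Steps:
o = -4
S = -54 (S = -9*6 = -54)
R = 40 (R = -9*(-4) - 1*(-4) = 36 + 4 = 40)
n(M) = 0 (n(M) = M - M = 0)
1/(n(S) + R) = 1/(0 + 40) = 1/40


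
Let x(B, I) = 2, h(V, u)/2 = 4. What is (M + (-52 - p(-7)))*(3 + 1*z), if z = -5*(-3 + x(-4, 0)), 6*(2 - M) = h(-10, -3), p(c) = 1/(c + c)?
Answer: -8612/21 ≈ -410.10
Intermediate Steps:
h(V, u) = 8 (h(V, u) = 2*4 = 8)
p(c) = 1/(2*c)
M = 2/3 (M = 2 - 1/6*8 = 2 - 4/3 = 2/3 ≈ 0.66667)
z = 5 (z = -5*(-3 + 2) = -5*(-1) = 5)
(M + (-52 - p(-7)))*(3 + 1*z) = (2/3 + (-52 - 1/(2*(-7))))*(3 + 1*5) = (2/3 + (-52 - (-1)/(2*7)))*(3 + 5) = (2/3 + (-52 - 1*(-1/14)))*8 = (2/3 + (-52 + 1/14))*8 = (2/3 - 727/14)*8 = -2153/42*8 = -8612/21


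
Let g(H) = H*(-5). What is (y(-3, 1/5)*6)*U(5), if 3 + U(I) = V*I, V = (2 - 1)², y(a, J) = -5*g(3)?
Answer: 900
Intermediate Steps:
g(H) = -5*H
y(a, J) = 75 (y(a, J) = -(-25)*3 = -5*(-15) = 75)
V = 1 (V = 1² = 1)
U(I) = -3 + I (U(I) = -3 + 1*I = -3 + I)
(y(-3, 1/5)*6)*U(5) = (75*6)*(-3 + 5) = 450*2 = 900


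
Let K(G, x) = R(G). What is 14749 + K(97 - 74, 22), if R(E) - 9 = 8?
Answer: 14766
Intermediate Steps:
R(E) = 17 (R(E) = 9 + 8 = 17)
K(G, x) = 17
14749 + K(97 - 74, 22) = 14749 + 17 = 14766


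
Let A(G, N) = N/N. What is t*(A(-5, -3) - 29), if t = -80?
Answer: 2240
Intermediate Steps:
A(G, N) = 1
t*(A(-5, -3) - 29) = -80*(1 - 29) = -80*(-28) = 2240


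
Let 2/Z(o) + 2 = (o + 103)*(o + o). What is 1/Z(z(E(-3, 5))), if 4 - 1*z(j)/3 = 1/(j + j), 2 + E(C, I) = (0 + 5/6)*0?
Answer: 23597/16 ≈ 1474.8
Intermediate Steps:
E(C, I) = -2 (E(C, I) = -2 + (0 + 5/6)*0 = -2 + (0 + 5*(⅙))*0 = -2 + (0 + ⅚)*0 = -2 + (⅚)*0 = -2 + 0 = -2)
z(j) = 12 - 3/(2*j) (z(j) = 12 - 3/(j + j) = 12 - 3*1/(2*j) = 12 - 3/(2*j))
Z(o) = 2/(-2 + 2*o*(103 + o)) (Z(o) = 2/(-2 + (o + 103)*(o + o)) = 2/(-2 + (103 + o)*(2*o)) = 2/(-2 + 2*o*(103 + o)))
1/Z(z(E(-3, 5))) = 1/(1/(-1 + (12 - 3/2/(-2))² + 103*(12 - 3/2/(-2)))) = 1/(1/(-1 + (12 - 3/2*(-½))² + 103*(12 - 3/2*(-½)))) = 1/(1/(-1 + (12 + ¾)² + 103*(12 + ¾))) = 1/(1/(-1 + (51/4)² + 103*(51/4))) = 1/(1/(-1 + 2601/16 + 5253/4)) = 1/(1/(23597/16)) = 1/(16/23597) = 23597/16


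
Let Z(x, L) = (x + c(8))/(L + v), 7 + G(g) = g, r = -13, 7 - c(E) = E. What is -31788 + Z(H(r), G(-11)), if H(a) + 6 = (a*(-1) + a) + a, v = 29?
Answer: -349688/11 ≈ -31790.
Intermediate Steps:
c(E) = 7 - E
G(g) = -7 + g
H(a) = -6 + a (H(a) = -6 + ((a*(-1) + a) + a) = -6 + ((-a + a) + a) = -6 + (0 + a) = -6 + a)
Z(x, L) = (-1 + x)/(29 + L) (Z(x, L) = (x + (7 - 1*8))/(L + 29) = (x + (7 - 8))/(29 + L) = (x - 1)/(29 + L) = (-1 + x)/(29 + L))
-31788 + Z(H(r), G(-11)) = -31788 + (-1 + (-6 - 13))/(29 + (-7 - 11)) = -31788 + (-1 - 19)/(29 - 18) = -31788 - 20/11 = -349688/11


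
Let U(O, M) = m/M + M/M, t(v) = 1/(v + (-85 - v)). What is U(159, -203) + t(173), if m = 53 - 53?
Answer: 84/85 ≈ 0.98824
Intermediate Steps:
m = 0
t(v) = -1/85 (t(v) = 1/(-85) = -1/85)
U(O, M) = 1 (U(O, M) = 0/M + M/M = 0 + 1 = 1)
U(159, -203) + t(173) = 1 - 1/85 = 84/85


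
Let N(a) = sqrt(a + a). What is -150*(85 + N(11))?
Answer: -12750 - 150*sqrt(22) ≈ -13454.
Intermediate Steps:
N(a) = sqrt(2)*sqrt(a) (N(a) = sqrt(2*a) = sqrt(2)*sqrt(a))
-150*(85 + N(11)) = -150*(85 + sqrt(2)*sqrt(11)) = -150*(85 + sqrt(22)) = -12750 - 150*sqrt(22)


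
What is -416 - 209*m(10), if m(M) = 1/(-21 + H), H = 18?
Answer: -1039/3 ≈ -346.33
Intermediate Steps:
m(M) = -⅓ (m(M) = 1/(-21 + 18) = 1/(-3) = -⅓)
-416 - 209*m(10) = -416 - 209*(-⅓) = -416 + 209/3 = -1039/3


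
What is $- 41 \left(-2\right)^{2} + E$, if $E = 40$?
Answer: $-124$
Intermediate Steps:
$- 41 \left(-2\right)^{2} + E = - 41 \left(-2\right)^{2} + 40 = \left(-41\right) 4 + 40 = -164 + 40 = -124$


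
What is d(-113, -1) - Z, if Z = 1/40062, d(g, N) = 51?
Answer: 2043161/40062 ≈ 51.000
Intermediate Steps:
Z = 1/40062 ≈ 2.4961e-5
d(-113, -1) - Z = 51 - 1*1/40062 = 51 - 1/40062 = 2043161/40062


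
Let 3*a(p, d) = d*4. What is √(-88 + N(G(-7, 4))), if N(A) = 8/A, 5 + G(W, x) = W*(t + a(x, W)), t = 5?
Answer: 7*I*√646/19 ≈ 9.364*I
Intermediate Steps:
a(p, d) = 4*d/3 (a(p, d) = (d*4)/3 = (4*d)/3 = 4*d/3)
G(W, x) = -5 + W*(5 + 4*W/3)
√(-88 + N(G(-7, 4))) = √(-88 + 8/(-5 + 5*(-7) + (4/3)*(-7)²)) = √(-88 + 8/(-5 - 35 + (4/3)*49)) = √(-88 + 8/(-5 - 35 + 196/3)) = √(-88 + 8/(76/3)) = √(-88 + 8*(3/76)) = √(-88 + 6/19) = √(-1666/19) = 7*I*√646/19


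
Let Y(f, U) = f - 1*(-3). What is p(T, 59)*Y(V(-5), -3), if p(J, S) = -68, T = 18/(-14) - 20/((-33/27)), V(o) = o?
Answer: 136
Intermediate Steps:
Y(f, U) = 3 + f (Y(f, U) = f + 3 = 3 + f)
T = 1161/77 (T = 18*(-1/14) - 20/((-33*1/27)) = -9/7 - 20/(-11/9) = -9/7 - 20*(-9/11) = -9/7 + 180/11 = 1161/77 ≈ 15.078)
p(T, 59)*Y(V(-5), -3) = -68*(3 - 5) = -68*(-2) = 136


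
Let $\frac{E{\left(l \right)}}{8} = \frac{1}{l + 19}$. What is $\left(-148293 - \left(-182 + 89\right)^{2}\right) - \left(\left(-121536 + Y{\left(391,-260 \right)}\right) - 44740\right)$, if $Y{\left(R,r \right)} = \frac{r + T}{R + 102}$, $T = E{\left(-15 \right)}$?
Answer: $\frac{4601920}{493} \approx 9334.5$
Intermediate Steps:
$E{\left(l \right)} = \frac{8}{19 + l}$ ($E{\left(l \right)} = \frac{8}{l + 19} = \frac{8}{19 + l}$)
$T = 2$ ($T = \frac{8}{19 - 15} = \frac{8}{4} = 8 \cdot \frac{1}{4} = 2$)
$Y{\left(R,r \right)} = \frac{2 + r}{102 + R}$ ($Y{\left(R,r \right)} = \frac{r + 2}{R + 102} = \frac{2 + r}{102 + R}$)
$\left(-148293 - \left(-182 + 89\right)^{2}\right) - \left(\left(-121536 + Y{\left(391,-260 \right)}\right) - 44740\right) = \left(-148293 - \left(-182 + 89\right)^{2}\right) - \left(\left(-121536 + \frac{2 - 260}{102 + 391}\right) - 44740\right) = \left(-148293 - \left(-93\right)^{2}\right) - \left(\left(-121536 + \frac{1}{493} \left(-258\right)\right) - 44740\right) = \left(-148293 - 8649\right) - \left(\left(-121536 + \frac{1}{493} \left(-258\right)\right) - 44740\right) = \left(-148293 - 8649\right) - \left(\left(-121536 - \frac{258}{493}\right) - 44740\right) = -156942 - \left(- \frac{59917506}{493} - 44740\right) = -156942 - - \frac{81974326}{493} = -156942 + \frac{81974326}{493} = \frac{4601920}{493}$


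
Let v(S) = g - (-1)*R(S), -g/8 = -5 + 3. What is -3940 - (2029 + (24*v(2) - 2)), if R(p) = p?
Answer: -6399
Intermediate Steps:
g = 16 (g = -8*(-5 + 3) = -8*(-2) = 16)
v(S) = 16 + S (v(S) = 16 - (-1)*S = 16 + S)
-3940 - (2029 + (24*v(2) - 2)) = -3940 - (2029 + (24*(16 + 2) - 2)) = -3940 - (2029 + (24*18 - 2)) = -3940 - (2029 + (432 - 2)) = -3940 - (2029 + 430) = -3940 - 1*2459 = -3940 - 2459 = -6399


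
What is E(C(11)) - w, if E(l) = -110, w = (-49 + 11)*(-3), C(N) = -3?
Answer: -224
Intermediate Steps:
w = 114 (w = -38*(-3) = 114)
E(C(11)) - w = -110 - 1*114 = -110 - 114 = -224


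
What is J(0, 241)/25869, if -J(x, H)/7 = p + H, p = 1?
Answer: -1694/25869 ≈ -0.065484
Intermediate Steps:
J(x, H) = -7 - 7*H (J(x, H) = -7*(1 + H) = -7 - 7*H)
J(0, 241)/25869 = (-7 - 7*241)/25869 = (-7 - 1687)*(1/25869) = -1694*1/25869 = -1694/25869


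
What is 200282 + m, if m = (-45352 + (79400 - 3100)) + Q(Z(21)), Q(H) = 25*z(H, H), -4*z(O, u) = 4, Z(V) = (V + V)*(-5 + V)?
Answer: 231205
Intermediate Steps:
Z(V) = 2*V*(-5 + V) (Z(V) = (2*V)*(-5 + V) = 2*V*(-5 + V))
z(O, u) = -1 (z(O, u) = -¼*4 = -1)
Q(H) = -25 (Q(H) = 25*(-1) = -25)
m = 30923 (m = (-45352 + (79400 - 3100)) - 25 = (-45352 + 76300) - 25 = 30948 - 25 = 30923)
200282 + m = 200282 + 30923 = 231205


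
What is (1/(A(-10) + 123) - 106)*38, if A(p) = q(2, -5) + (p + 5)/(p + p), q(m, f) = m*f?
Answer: -1824532/453 ≈ -4027.7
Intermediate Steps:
q(m, f) = f*m
A(p) = -10 + (5 + p)/(2*p) (A(p) = -5*2 + (p + 5)/(p + p) = -10 + (5 + p)/((2*p)) = -10 + (5 + p)*(1/(2*p)) = -10 + (5 + p)/(2*p))
(1/(A(-10) + 123) - 106)*38 = (1/((1/2)*(5 - 19*(-10))/(-10) + 123) - 106)*38 = (1/((1/2)*(-1/10)*(5 + 190) + 123) - 106)*38 = (1/((1/2)*(-1/10)*195 + 123) - 106)*38 = (1/(-39/4 + 123) - 106)*38 = (1/(453/4) - 106)*38 = (4/453 - 106)*38 = -48014/453*38 = -1824532/453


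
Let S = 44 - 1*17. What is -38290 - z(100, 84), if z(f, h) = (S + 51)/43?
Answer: -1646548/43 ≈ -38292.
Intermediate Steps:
S = 27 (S = 44 - 17 = 27)
z(f, h) = 78/43 (z(f, h) = (27 + 51)/43 = 78*(1/43) = 78/43)
-38290 - z(100, 84) = -38290 - 1*78/43 = -38290 - 78/43 = -1646548/43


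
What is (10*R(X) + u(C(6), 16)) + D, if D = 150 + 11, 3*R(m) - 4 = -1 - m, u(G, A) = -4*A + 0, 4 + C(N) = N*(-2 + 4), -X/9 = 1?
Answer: 137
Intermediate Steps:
X = -9 (X = -9*1 = -9)
C(N) = -4 + 2*N (C(N) = -4 + N*(-2 + 4) = -4 + N*2 = -4 + 2*N)
u(G, A) = -4*A
R(m) = 1 - m/3 (R(m) = 4/3 + (-1 - m)/3 = 4/3 + (-1/3 - m/3) = 1 - m/3)
D = 161
(10*R(X) + u(C(6), 16)) + D = (10*(1 - 1/3*(-9)) - 4*16) + 161 = (10*(1 + 3) - 64) + 161 = (10*4 - 64) + 161 = (40 - 64) + 161 = -24 + 161 = 137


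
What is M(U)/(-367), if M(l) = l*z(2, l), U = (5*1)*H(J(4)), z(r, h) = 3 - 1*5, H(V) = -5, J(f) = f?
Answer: -50/367 ≈ -0.13624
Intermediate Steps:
z(r, h) = -2 (z(r, h) = 3 - 5 = -2)
U = -25 (U = (5*1)*(-5) = 5*(-5) = -25)
M(l) = -2*l (M(l) = l*(-2) = -2*l)
M(U)/(-367) = (-2*(-25))/(-367) = -1/367*50 = -50/367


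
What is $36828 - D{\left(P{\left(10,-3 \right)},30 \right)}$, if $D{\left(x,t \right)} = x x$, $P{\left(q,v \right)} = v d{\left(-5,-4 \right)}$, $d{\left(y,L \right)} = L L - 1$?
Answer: $34803$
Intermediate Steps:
$d{\left(y,L \right)} = -1 + L^{2}$ ($d{\left(y,L \right)} = L^{2} - 1 = -1 + L^{2}$)
$P{\left(q,v \right)} = 15 v$ ($P{\left(q,v \right)} = v \left(-1 + \left(-4\right)^{2}\right) = v \left(-1 + 16\right) = v 15 = 15 v$)
$D{\left(x,t \right)} = x^{2}$
$36828 - D{\left(P{\left(10,-3 \right)},30 \right)} = 36828 - \left(15 \left(-3\right)\right)^{2} = 36828 - \left(-45\right)^{2} = 36828 - 2025 = 34803$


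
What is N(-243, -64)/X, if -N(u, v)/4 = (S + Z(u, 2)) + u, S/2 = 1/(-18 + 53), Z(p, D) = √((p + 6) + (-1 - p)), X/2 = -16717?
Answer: -17006/585095 + 2*√5/16717 ≈ -0.028798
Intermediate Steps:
X = -33434 (X = 2*(-16717) = -33434)
Z(p, D) = √5 (Z(p, D) = √((6 + p) + (-1 - p)) = √5)
S = 2/35 (S = 2/(-18 + 53) = 2/35 ≈ 0.057143)
N(u, v) = -8/35 - 4*u - 4*√5 (N(u, v) = -4*((2/35 + √5) + u) = -4*(2/35 + u + √5) = -8/35 - 4*u - 4*√5)
N(-243, -64)/X = (-8/35 - 4*(-243) - 4*√5)/(-33434) = (-8/35 + 972 - 4*√5)*(-1/33434) = (34012/35 - 4*√5)*(-1/33434) = -17006/585095 + 2*√5/16717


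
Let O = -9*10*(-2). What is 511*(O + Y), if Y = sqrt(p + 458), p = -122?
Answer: 91980 + 2044*sqrt(21) ≈ 1.0135e+5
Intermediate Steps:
O = 180 (O = -90*(-2) = 180)
Y = 4*sqrt(21) (Y = sqrt(-122 + 458) = sqrt(336) = 4*sqrt(21) ≈ 18.330)
511*(O + Y) = 511*(180 + 4*sqrt(21)) = 91980 + 2044*sqrt(21)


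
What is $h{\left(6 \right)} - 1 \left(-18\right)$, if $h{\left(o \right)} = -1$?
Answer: $17$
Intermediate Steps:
$h{\left(6 \right)} - 1 \left(-18\right) = -1 - 1 \left(-18\right) = -1 - -18 = -1 + 18 = 17$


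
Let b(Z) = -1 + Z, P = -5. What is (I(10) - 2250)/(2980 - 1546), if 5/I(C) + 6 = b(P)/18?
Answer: -14255/9082 ≈ -1.5696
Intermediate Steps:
I(C) = -15/19 (I(C) = 5/(-6 + (-1 - 5)/18) = 5/(-6 - 6*1/18) = 5/(-6 - ⅓) = 5/(-19/3) = 5*(-3/19) = -15/19)
(I(10) - 2250)/(2980 - 1546) = (-15/19 - 2250)/(2980 - 1546) = -42765/19/1434 = -42765/19*1/1434 = -14255/9082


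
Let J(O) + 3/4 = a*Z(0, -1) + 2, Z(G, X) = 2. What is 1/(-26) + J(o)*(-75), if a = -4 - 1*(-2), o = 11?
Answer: 10723/52 ≈ 206.21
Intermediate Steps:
a = -2 (a = -4 + 2 = -2)
J(O) = -11/4 (J(O) = -3/4 + (-2*2 + 2) = -3/4 + (-4 + 2) = -3/4 - 2 = -11/4)
1/(-26) + J(o)*(-75) = 1/(-26) - 11/4*(-75) = -1/26 + 825/4 = 10723/52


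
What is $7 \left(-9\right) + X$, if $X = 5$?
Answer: $-58$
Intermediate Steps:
$7 \left(-9\right) + X = 7 \left(-9\right) + 5 = -63 + 5 = -58$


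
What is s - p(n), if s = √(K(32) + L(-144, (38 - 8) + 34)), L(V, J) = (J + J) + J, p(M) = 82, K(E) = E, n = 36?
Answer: -82 + 4*√14 ≈ -67.033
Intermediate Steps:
L(V, J) = 3*J (L(V, J) = 2*J + J = 3*J)
s = 4*√14 (s = √(32 + 3*((38 - 8) + 34)) = √(32 + 3*(30 + 34)) = √(32 + 3*64) = √(32 + 192) = √224 = 4*√14 ≈ 14.967)
s - p(n) = 4*√14 - 1*82 = 4*√14 - 82 = -82 + 4*√14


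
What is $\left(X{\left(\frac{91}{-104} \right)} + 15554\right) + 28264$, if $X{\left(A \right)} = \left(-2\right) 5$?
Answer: $43808$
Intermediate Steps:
$X{\left(A \right)} = -10$
$\left(X{\left(\frac{91}{-104} \right)} + 15554\right) + 28264 = \left(-10 + 15554\right) + 28264 = 15544 + 28264 = 43808$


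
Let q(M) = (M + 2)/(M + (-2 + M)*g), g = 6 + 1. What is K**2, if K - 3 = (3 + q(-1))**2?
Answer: 32228329/234256 ≈ 137.58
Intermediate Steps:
g = 7
q(M) = (2 + M)/(-14 + 8*M) (q(M) = (M + 2)/(M + (-2 + M)*7) = (2 + M)/(M + (-14 + 7*M)) = (2 + M)/(-14 + 8*M))
K = 5677/484 (K = 3 + (3 + (2 - 1)/(2*(-7 + 4*(-1))))**2 = 3 + (3 + (1/2)*1/(-7 - 4))**2 = 3 + (3 + (1/2)*1/(-11))**2 = 3 + (3 + (1/2)*(-1/11)*1)**2 = 3 + (3 - 1/22)**2 = 3 + (65/22)**2 = 3 + 4225/484 = 5677/484 ≈ 11.729)
K**2 = (5677/484)**2 = 32228329/234256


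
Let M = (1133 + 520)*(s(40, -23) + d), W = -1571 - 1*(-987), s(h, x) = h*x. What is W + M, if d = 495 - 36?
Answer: -762617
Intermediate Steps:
d = 459
W = -584 (W = -1571 + 987 = -584)
M = -762033 (M = (1133 + 520)*(40*(-23) + 459) = 1653*(-920 + 459) = 1653*(-461) = -762033)
W + M = -584 - 762033 = -762617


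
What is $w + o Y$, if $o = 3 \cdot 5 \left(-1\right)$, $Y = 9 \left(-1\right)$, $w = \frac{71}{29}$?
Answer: $\frac{3986}{29} \approx 137.45$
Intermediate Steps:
$w = \frac{71}{29}$ ($w = 71 \cdot \frac{1}{29} = \frac{71}{29} \approx 2.4483$)
$Y = -9$
$o = -15$ ($o = 15 \left(-1\right) = -15$)
$w + o Y = \frac{71}{29} - -135 = \frac{71}{29} + 135 = \frac{3986}{29}$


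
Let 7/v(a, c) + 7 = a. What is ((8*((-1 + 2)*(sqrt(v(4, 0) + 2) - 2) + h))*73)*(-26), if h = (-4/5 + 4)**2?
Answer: -3127904/25 - 15184*I*sqrt(3)/3 ≈ -1.2512e+5 - 8766.5*I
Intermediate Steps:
v(a, c) = 7/(-7 + a)
h = 256/25 (h = (-4*1/5 + 4)**2 = (-4/5 + 4)**2 = (16/5)**2 = 256/25 ≈ 10.240)
((8*((-1 + 2)*(sqrt(v(4, 0) + 2) - 2) + h))*73)*(-26) = ((8*((-1 + 2)*(sqrt(7/(-7 + 4) + 2) - 2) + 256/25))*73)*(-26) = ((8*(1*(sqrt(7/(-3) + 2) - 2) + 256/25))*73)*(-26) = ((8*(1*(sqrt(7*(-1/3) + 2) - 2) + 256/25))*73)*(-26) = ((8*(1*(sqrt(-7/3 + 2) - 2) + 256/25))*73)*(-26) = ((8*(1*(sqrt(-1/3) - 2) + 256/25))*73)*(-26) = ((8*(1*(I*sqrt(3)/3 - 2) + 256/25))*73)*(-26) = ((8*(1*(-2 + I*sqrt(3)/3) + 256/25))*73)*(-26) = ((8*((-2 + I*sqrt(3)/3) + 256/25))*73)*(-26) = ((8*(206/25 + I*sqrt(3)/3))*73)*(-26) = ((1648/25 + 8*I*sqrt(3)/3)*73)*(-26) = (120304/25 + 584*I*sqrt(3)/3)*(-26) = -3127904/25 - 15184*I*sqrt(3)/3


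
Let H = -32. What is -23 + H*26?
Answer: -855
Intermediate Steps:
-23 + H*26 = -23 - 32*26 = -23 - 832 = -855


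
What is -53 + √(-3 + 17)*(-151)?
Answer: -53 - 151*√14 ≈ -617.99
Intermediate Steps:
-53 + √(-3 + 17)*(-151) = -53 + √14*(-151) = -53 - 151*√14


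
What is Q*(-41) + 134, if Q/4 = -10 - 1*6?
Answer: 2758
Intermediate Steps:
Q = -64 (Q = 4*(-10 - 1*6) = 4*(-10 - 6) = 4*(-16) = -64)
Q*(-41) + 134 = -64*(-41) + 134 = 2624 + 134 = 2758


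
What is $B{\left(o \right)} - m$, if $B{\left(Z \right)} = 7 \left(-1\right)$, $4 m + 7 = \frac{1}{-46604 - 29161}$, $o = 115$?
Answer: $- \frac{397766}{75765} \approx -5.25$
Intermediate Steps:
$m = - \frac{132589}{75765}$ ($m = - \frac{7}{4} + \frac{1}{4 \left(-46604 - 29161\right)} = - \frac{7}{4} + \frac{1}{4 \left(-75765\right)} = - \frac{7}{4} + \frac{1}{4} \left(- \frac{1}{75765}\right) = - \frac{7}{4} - \frac{1}{303060} = - \frac{132589}{75765} \approx -1.75$)
$B{\left(Z \right)} = -7$
$B{\left(o \right)} - m = -7 - - \frac{132589}{75765} = -7 + \frac{132589}{75765} = - \frac{397766}{75765}$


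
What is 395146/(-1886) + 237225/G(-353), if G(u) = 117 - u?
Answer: 26168773/88642 ≈ 295.22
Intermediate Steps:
395146/(-1886) + 237225/G(-353) = 395146/(-1886) + 237225/(117 - 1*(-353)) = 395146*(-1/1886) + 237225/(117 + 353) = -197573/943 + 237225/470 = -197573/943 + 237225*(1/470) = -197573/943 + 47445/94 = 26168773/88642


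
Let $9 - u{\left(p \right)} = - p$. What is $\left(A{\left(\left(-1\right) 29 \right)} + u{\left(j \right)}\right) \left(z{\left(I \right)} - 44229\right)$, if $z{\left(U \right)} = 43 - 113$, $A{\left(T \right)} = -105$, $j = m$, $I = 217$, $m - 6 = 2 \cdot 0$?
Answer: $3986910$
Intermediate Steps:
$m = 6$ ($m = 6 + 2 \cdot 0 = 6 + 0 = 6$)
$j = 6$
$z{\left(U \right)} = -70$ ($z{\left(U \right)} = 43 - 113 = -70$)
$u{\left(p \right)} = 9 + p$ ($u{\left(p \right)} = 9 - - p = 9 + p$)
$\left(A{\left(\left(-1\right) 29 \right)} + u{\left(j \right)}\right) \left(z{\left(I \right)} - 44229\right) = \left(-105 + \left(9 + 6\right)\right) \left(-70 - 44229\right) = \left(-105 + 15\right) \left(-44299\right) = \left(-90\right) \left(-44299\right) = 3986910$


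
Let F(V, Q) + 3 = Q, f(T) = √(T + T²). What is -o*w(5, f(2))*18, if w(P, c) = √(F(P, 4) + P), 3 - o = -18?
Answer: -378*√6 ≈ -925.91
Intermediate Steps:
o = 21 (o = 3 - 1*(-18) = 3 + 18 = 21)
F(V, Q) = -3 + Q
w(P, c) = √(1 + P) (w(P, c) = √((-3 + 4) + P) = √(1 + P))
-o*w(5, f(2))*18 = -21*√(1 + 5)*18 = -21*√6*18 = -378*√6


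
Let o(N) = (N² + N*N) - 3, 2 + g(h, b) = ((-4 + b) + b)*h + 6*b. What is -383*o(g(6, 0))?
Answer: -516667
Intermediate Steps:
g(h, b) = -2 + 6*b + h*(-4 + 2*b) (g(h, b) = -2 + (((-4 + b) + b)*h + 6*b) = -2 + ((-4 + 2*b)*h + 6*b) = -2 + (h*(-4 + 2*b) + 6*b) = -2 + (6*b + h*(-4 + 2*b)) = -2 + 6*b + h*(-4 + 2*b))
o(N) = -3 + 2*N² (o(N) = (N² + N²) - 3 = 2*N² - 3 = -3 + 2*N²)
-383*o(g(6, 0)) = -383*(-3 + 2*(-2 - 4*6 + 6*0 + 2*0*6)²) = -383*(-3 + 2*(-2 - 24 + 0 + 0)²) = -383*(-3 + 2*(-26)²) = -383*(-3 + 2*676) = -383*(-3 + 1352) = -383*1349 = -516667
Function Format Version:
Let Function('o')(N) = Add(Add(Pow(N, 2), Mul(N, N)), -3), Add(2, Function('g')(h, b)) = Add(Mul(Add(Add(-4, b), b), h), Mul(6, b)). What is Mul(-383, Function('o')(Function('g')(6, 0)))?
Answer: -516667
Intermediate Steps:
Function('g')(h, b) = Add(-2, Mul(6, b), Mul(h, Add(-4, Mul(2, b)))) (Function('g')(h, b) = Add(-2, Add(Mul(Add(Add(-4, b), b), h), Mul(6, b))) = Add(-2, Add(Mul(Add(-4, Mul(2, b)), h), Mul(6, b))) = Add(-2, Add(Mul(h, Add(-4, Mul(2, b))), Mul(6, b))) = Add(-2, Add(Mul(6, b), Mul(h, Add(-4, Mul(2, b))))) = Add(-2, Mul(6, b), Mul(h, Add(-4, Mul(2, b)))))
Function('o')(N) = Add(-3, Mul(2, Pow(N, 2))) (Function('o')(N) = Add(Add(Pow(N, 2), Pow(N, 2)), -3) = Add(Mul(2, Pow(N, 2)), -3) = Add(-3, Mul(2, Pow(N, 2))))
Mul(-383, Function('o')(Function('g')(6, 0))) = Mul(-383, Add(-3, Mul(2, Pow(Add(-2, Mul(-4, 6), Mul(6, 0), Mul(2, 0, 6)), 2)))) = Mul(-383, Add(-3, Mul(2, Pow(Add(-2, -24, 0, 0), 2)))) = Mul(-383, Add(-3, Mul(2, Pow(-26, 2)))) = Mul(-383, Add(-3, Mul(2, 676))) = Mul(-383, Add(-3, 1352)) = Mul(-383, 1349) = -516667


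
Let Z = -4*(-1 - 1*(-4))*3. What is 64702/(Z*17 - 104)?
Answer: -32351/358 ≈ -90.366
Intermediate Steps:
Z = -36 (Z = -4*(-1 + 4)*3 = -4*3*3 = -12*3 = -36)
64702/(Z*17 - 104) = 64702/(-36*17 - 104) = 64702/(-612 - 104) = 64702/(-716) = 64702*(-1/716) = -32351/358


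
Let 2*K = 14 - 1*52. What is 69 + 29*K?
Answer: -482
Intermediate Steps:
K = -19 (K = (14 - 1*52)/2 = (14 - 52)/2 = (½)*(-38) = -19)
69 + 29*K = 69 + 29*(-19) = 69 - 551 = -482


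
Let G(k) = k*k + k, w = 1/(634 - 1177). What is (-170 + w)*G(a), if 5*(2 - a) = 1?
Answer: -3877062/4525 ≈ -856.81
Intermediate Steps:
a = 9/5 (a = 2 - 1/5*1 = 2 - 1/5 = 9/5 ≈ 1.8000)
w = -1/543 (w = 1/(-543) = -1/543 ≈ -0.0018416)
G(k) = k + k**2 (G(k) = k**2 + k = k + k**2)
(-170 + w)*G(a) = (-170 - 1/543)*(9*(1 + 9/5)/5) = -276933*14/(905*5) = -92311/543*126/25 = -3877062/4525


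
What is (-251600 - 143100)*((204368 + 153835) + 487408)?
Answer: -333762661700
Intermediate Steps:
(-251600 - 143100)*((204368 + 153835) + 487408) = -394700*(358203 + 487408) = -394700*845611 = -333762661700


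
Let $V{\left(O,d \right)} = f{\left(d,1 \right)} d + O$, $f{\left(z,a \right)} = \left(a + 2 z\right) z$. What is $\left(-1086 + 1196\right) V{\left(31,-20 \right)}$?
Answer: $-1712590$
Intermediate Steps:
$f{\left(z,a \right)} = z \left(a + 2 z\right)$
$V{\left(O,d \right)} = O + d^{2} \left(1 + 2 d\right)$ ($V{\left(O,d \right)} = d \left(1 + 2 d\right) d + O = d^{2} \left(1 + 2 d\right) + O = O + d^{2} \left(1 + 2 d\right)$)
$\left(-1086 + 1196\right) V{\left(31,-20 \right)} = \left(-1086 + 1196\right) \left(31 + \left(-20\right)^{2} \left(1 + 2 \left(-20\right)\right)\right) = 110 \left(31 + 400 \left(1 - 40\right)\right) = 110 \left(31 + 400 \left(-39\right)\right) = 110 \left(31 - 15600\right) = 110 \left(-15569\right) = -1712590$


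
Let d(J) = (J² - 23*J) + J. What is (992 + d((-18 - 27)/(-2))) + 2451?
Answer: 13817/4 ≈ 3454.3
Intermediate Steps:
d(J) = J² - 22*J
(992 + d((-18 - 27)/(-2))) + 2451 = (992 + ((-18 - 27)/(-2))*(-22 + (-18 - 27)/(-2))) + 2451 = (992 + (-45*(-½))*(-22 - 45*(-½))) + 2451 = (992 + 45*(-22 + 45/2)/2) + 2451 = (992 + (45/2)*(½)) + 2451 = (992 + 45/4) + 2451 = 4013/4 + 2451 = 13817/4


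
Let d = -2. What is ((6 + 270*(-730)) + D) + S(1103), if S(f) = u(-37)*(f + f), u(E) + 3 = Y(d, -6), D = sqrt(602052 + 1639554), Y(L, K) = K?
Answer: -216948 + sqrt(2241606) ≈ -2.1545e+5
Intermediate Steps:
D = sqrt(2241606) ≈ 1497.2
u(E) = -9 (u(E) = -3 - 6 = -9)
S(f) = -18*f (S(f) = -9*(f + f) = -18*f)
((6 + 270*(-730)) + D) + S(1103) = ((6 + 270*(-730)) + sqrt(2241606)) - 18*1103 = ((6 - 197100) + sqrt(2241606)) - 19854 = (-197094 + sqrt(2241606)) - 19854 = -216948 + sqrt(2241606)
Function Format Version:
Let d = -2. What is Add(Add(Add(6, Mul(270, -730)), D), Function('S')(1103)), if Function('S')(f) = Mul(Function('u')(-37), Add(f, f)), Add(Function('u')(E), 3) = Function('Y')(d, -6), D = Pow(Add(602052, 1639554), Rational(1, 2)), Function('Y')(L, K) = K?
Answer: Add(-216948, Pow(2241606, Rational(1, 2))) ≈ -2.1545e+5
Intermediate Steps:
D = Pow(2241606, Rational(1, 2)) ≈ 1497.2
Function('u')(E) = -9 (Function('u')(E) = Add(-3, -6) = -9)
Function('S')(f) = Mul(-18, f) (Function('S')(f) = Mul(-9, Add(f, f)) = Mul(-9, Mul(2, f)) = Mul(-18, f))
Add(Add(Add(6, Mul(270, -730)), D), Function('S')(1103)) = Add(Add(Add(6, Mul(270, -730)), Pow(2241606, Rational(1, 2))), Mul(-18, 1103)) = Add(Add(Add(6, -197100), Pow(2241606, Rational(1, 2))), -19854) = Add(Add(-197094, Pow(2241606, Rational(1, 2))), -19854) = Add(-216948, Pow(2241606, Rational(1, 2)))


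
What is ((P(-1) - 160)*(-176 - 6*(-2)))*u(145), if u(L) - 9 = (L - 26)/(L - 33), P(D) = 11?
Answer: 983549/4 ≈ 2.4589e+5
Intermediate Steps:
u(L) = 9 + (-26 + L)/(-33 + L) (u(L) = 9 + (L - 26)/(L - 33) = 9 + (-26 + L)/(-33 + L))
((P(-1) - 160)*(-176 - 6*(-2)))*u(145) = ((11 - 160)*(-176 - 6*(-2)))*((-323 + 10*145)/(-33 + 145)) = (-149*(-176 + 12))*((-323 + 1450)/112) = (-149*(-164))*((1/112)*1127) = 24436*(161/16) = 983549/4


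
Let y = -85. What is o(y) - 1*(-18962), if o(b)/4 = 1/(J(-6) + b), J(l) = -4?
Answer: 1687614/89 ≈ 18962.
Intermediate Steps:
o(b) = 4/(-4 + b)
o(y) - 1*(-18962) = 4/(-4 - 85) - 1*(-18962) = 4/(-89) + 18962 = 4*(-1/89) + 18962 = -4/89 + 18962 = 1687614/89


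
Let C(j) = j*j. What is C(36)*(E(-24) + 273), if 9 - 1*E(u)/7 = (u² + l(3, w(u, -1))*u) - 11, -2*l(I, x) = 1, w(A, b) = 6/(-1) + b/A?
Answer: -4799088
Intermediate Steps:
w(A, b) = -6 + b/A (w(A, b) = 6*(-1) + b/A = -6 + b/A)
l(I, x) = -½ (l(I, x) = -½*1 = -½)
C(j) = j²
E(u) = 140 - 7*u² + 7*u/2 (E(u) = 63 - 7*((u² - u/2) - 11) = 63 - 7*(-11 + u² - u/2) = 63 + (77 - 7*u² + 7*u/2) = 140 - 7*u² + 7*u/2)
C(36)*(E(-24) + 273) = 36²*((140 - 7*(-24)² + (7/2)*(-24)) + 273) = 1296*((140 - 7*576 - 84) + 273) = 1296*((140 - 4032 - 84) + 273) = 1296*(-3976 + 273) = 1296*(-3703) = -4799088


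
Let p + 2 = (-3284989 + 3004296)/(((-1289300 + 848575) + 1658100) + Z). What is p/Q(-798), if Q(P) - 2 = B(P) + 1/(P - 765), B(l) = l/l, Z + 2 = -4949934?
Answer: -534726787/833249808 ≈ -0.64174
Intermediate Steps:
Z = -4949936 (Z = -2 - 4949934 = -4949936)
B(l) = 1
p = -1026347/533223 (p = -2 + (-3284989 + 3004296)/(((-1289300 + 848575) + 1658100) - 4949936) = -2 - 280693/((-440725 + 1658100) - 4949936) = -2 - 280693/(1217375 - 4949936) = -2 - 280693/(-3732561) = -2 - 280693*(-1/3732561) = -2 + 40099/533223 = -1026347/533223 ≈ -1.9248)
Q(P) = 3 + 1/(-765 + P) (Q(P) = 2 + (1 + 1/(P - 765)) = 2 + (1 + 1/(-765 + P)) = 3 + 1/(-765 + P))
p/Q(-798) = -1026347*(-765 - 798)/(-2294 + 3*(-798))/533223 = -1026347*(-1563/(-2294 - 2394))/533223 = -1026347/(533223*((-1/1563*(-4688)))) = -1026347/(533223*4688/1563) = -1026347/533223*1563/4688 = -534726787/833249808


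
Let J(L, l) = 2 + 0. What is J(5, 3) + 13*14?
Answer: 184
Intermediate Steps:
J(L, l) = 2
J(5, 3) + 13*14 = 2 + 13*14 = 2 + 182 = 184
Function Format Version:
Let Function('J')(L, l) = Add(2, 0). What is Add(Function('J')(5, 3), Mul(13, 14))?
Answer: 184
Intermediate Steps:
Function('J')(L, l) = 2
Add(Function('J')(5, 3), Mul(13, 14)) = Add(2, Mul(13, 14)) = Add(2, 182) = 184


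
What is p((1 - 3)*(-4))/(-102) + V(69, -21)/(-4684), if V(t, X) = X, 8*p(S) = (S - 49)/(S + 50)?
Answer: 296483/55421088 ≈ 0.0053496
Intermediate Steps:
p(S) = (-49 + S)/(8*(50 + S)) (p(S) = ((S - 49)/(S + 50))/8 = ((-49 + S)/(50 + S))/8 = (-49 + S)/(8*(50 + S)))
p((1 - 3)*(-4))/(-102) + V(69, -21)/(-4684) = ((-49 + (1 - 3)*(-4))/(8*(50 + (1 - 3)*(-4))))/(-102) - 21/(-4684) = ((-49 - 2*(-4))/(8*(50 - 2*(-4))))*(-1/102) - 21*(-1/4684) = ((-49 + 8)/(8*(50 + 8)))*(-1/102) + 21/4684 = ((⅛)*(-41)/58)*(-1/102) + 21/4684 = ((⅛)*(1/58)*(-41))*(-1/102) + 21/4684 = -41/464*(-1/102) + 21/4684 = 41/47328 + 21/4684 = 296483/55421088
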